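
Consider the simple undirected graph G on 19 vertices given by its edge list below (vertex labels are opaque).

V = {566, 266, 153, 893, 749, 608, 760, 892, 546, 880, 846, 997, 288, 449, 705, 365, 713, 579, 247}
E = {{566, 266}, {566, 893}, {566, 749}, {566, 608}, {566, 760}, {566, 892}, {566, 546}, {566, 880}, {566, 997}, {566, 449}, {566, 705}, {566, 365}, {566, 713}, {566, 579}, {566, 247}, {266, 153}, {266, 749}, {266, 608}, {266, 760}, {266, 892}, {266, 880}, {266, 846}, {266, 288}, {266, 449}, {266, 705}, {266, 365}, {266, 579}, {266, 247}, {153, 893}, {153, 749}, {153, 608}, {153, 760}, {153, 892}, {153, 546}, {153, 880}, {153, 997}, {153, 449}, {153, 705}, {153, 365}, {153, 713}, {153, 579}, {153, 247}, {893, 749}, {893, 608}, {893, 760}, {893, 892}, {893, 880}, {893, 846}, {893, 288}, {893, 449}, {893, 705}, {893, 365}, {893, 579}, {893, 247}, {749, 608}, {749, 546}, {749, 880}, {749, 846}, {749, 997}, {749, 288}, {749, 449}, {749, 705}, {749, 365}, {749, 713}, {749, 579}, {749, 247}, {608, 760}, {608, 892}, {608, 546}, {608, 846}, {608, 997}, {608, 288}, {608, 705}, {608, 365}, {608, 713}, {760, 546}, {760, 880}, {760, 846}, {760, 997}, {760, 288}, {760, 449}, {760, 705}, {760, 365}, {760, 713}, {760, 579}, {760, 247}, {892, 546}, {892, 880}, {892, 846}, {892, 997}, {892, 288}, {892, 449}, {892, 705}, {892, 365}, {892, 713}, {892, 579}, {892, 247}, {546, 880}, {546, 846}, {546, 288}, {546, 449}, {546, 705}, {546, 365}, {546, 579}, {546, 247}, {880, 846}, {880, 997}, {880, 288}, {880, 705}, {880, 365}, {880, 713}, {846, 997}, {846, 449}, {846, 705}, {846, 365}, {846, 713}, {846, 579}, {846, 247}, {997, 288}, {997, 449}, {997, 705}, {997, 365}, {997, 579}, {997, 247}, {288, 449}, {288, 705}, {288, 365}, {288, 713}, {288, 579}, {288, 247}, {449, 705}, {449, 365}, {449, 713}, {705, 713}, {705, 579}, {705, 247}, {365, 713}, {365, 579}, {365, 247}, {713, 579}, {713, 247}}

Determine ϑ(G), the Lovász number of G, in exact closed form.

5

deg(449) = 14; N(449) = {566, 266, 153, 893, 749, 760, 892, 546, 846, 997, 288, 705, 365, 713}.
N(760) = {566, 266, 153, 893, 608, 546, 880, 846, 997, 288, 449, 705, 365, 713, 579, 247}, |N(760)| = 16.
Vertex 705 has 17 neighbors: 566, 266, 153, 893, 749, 608, 760, 892, 546, 880, 846, 997, 288, 449, 713, 579, 247.
Vertex 579 has 14 neighbors: 566, 266, 153, 893, 749, 760, 892, 546, 846, 997, 288, 705, 365, 713.
G = K_{5,5,4,3,2}: α = 5 = χ(Ḡ), so ϑ = 5.
Numerically 5.0000.
Check 5 ≤ 5 ≤ 5: collapsed.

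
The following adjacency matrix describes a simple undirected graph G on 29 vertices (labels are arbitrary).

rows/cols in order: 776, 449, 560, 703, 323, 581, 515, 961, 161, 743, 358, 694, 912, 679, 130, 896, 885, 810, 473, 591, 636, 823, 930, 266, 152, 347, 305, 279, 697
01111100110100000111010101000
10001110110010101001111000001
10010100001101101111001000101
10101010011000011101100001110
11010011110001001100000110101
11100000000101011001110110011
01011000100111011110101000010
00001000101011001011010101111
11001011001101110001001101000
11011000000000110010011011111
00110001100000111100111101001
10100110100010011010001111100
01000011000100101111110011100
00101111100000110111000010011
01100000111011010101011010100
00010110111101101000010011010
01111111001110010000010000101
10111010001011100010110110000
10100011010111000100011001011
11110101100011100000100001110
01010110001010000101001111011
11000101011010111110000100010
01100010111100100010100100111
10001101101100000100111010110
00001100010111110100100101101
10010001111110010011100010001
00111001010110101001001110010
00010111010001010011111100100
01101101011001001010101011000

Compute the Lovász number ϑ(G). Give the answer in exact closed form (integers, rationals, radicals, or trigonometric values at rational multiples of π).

sqrt(29)

N(697) = {449, 560, 323, 581, 961, 743, 358, 679, 885, 473, 636, 930, 152, 347}, |N(697)| = 14.
deg(961) = 14; N(961) = {323, 161, 358, 912, 679, 885, 473, 591, 823, 266, 347, 305, 279, 697}.
deg(885) = 14; N(885) = {449, 560, 703, 323, 581, 515, 961, 358, 694, 912, 896, 823, 305, 697}.
deg(912) = 14; N(912) = {449, 515, 961, 694, 130, 885, 810, 473, 591, 636, 823, 152, 347, 305}.
deg(v) = 14 for all v (|V|=29); strongly regular (29,14,6,7).
Distinct eigenvalues (to 4 d.p.): [14.0, 2.1926, -3.1926].
−29·(-sqrt(29)/2 - 1/2) / ((14)−(-sqrt(29)/2 - 1/2)) = sqrt(29) = ϑ(G).
Numerically 5.38516481.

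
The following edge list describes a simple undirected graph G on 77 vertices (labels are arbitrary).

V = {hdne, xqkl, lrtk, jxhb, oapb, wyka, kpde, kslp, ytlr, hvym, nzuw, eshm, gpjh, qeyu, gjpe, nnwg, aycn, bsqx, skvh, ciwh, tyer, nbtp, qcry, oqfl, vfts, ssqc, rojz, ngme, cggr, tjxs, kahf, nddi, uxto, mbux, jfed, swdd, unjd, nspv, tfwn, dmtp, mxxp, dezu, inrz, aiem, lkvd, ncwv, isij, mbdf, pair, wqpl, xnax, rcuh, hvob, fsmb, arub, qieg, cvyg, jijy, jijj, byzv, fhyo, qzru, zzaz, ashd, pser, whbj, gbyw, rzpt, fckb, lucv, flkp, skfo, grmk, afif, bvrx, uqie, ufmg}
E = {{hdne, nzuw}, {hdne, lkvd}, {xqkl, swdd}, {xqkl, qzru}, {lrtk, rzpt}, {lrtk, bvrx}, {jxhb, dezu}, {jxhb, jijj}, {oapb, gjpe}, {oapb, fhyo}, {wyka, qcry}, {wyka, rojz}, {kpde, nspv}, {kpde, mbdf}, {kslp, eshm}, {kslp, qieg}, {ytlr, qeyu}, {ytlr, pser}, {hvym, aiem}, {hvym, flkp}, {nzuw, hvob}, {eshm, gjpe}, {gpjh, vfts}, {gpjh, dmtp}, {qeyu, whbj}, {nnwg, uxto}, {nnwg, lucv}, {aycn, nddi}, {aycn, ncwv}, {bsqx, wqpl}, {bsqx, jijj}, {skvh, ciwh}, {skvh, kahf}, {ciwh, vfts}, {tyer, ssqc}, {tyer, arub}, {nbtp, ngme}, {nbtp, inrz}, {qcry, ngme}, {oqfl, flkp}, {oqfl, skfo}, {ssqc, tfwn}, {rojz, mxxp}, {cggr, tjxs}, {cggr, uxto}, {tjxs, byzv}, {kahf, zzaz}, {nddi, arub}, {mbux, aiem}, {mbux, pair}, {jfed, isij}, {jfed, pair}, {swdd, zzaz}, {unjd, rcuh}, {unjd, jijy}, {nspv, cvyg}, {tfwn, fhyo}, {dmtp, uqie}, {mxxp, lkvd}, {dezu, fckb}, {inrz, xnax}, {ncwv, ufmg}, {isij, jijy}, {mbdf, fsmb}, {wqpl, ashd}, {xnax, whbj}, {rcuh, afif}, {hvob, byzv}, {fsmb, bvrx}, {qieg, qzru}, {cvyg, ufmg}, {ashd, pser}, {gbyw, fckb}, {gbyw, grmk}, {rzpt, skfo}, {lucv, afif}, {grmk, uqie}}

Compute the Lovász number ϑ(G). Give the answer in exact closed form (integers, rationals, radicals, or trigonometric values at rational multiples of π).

77*cos(pi/77)/(cos(pi/77) + 1)

N(skvh) = {ciwh, kahf}, |N(skvh)| = 2.
N(rcuh) = {unjd, afif}, |N(rcuh)| = 2.
N(grmk) = {gbyw, uqie}, |N(grmk)| = 2.
Vertex oqfl has 2 neighbors: flkp, skfo.
Every vertex has degree 2 (N=77); the odd cycle C_{77}.
Distinct eigenvalues (to 4 d.p.): [2.0, 1.9933, 1.9734, 1.9404, 1.8944, 1.8358, 1.765, 1.6825, 1.5888, 1.4845, 1.3703, 1.247, 1.1154, 0.9764, 0.8308, 0.6798, 0.5242, 0.3651, 0.2036, 0.0408, -0.1223, -0.2846, -0.445, -0.6025, -0.7559, -0.9043, -1.0467, -1.1822, -1.3097, -1.4286, -1.5379, -1.637, -1.7252, -1.8019, -1.8667, -1.919, -1.9585, -1.985, -1.9983].
ϑ = −N·λ_min/(λ_max−λ_min) = −77·(-2*cos(pi/77))/(2−(-2*cos(pi/77))) = 77*cos(pi/77)/(cos(pi/77) + 1).
Numerically 38.48397347.
Check 38 ≤ 77*cos(pi/77)/(cos(pi/77) + 1) ≤ 39: both strict.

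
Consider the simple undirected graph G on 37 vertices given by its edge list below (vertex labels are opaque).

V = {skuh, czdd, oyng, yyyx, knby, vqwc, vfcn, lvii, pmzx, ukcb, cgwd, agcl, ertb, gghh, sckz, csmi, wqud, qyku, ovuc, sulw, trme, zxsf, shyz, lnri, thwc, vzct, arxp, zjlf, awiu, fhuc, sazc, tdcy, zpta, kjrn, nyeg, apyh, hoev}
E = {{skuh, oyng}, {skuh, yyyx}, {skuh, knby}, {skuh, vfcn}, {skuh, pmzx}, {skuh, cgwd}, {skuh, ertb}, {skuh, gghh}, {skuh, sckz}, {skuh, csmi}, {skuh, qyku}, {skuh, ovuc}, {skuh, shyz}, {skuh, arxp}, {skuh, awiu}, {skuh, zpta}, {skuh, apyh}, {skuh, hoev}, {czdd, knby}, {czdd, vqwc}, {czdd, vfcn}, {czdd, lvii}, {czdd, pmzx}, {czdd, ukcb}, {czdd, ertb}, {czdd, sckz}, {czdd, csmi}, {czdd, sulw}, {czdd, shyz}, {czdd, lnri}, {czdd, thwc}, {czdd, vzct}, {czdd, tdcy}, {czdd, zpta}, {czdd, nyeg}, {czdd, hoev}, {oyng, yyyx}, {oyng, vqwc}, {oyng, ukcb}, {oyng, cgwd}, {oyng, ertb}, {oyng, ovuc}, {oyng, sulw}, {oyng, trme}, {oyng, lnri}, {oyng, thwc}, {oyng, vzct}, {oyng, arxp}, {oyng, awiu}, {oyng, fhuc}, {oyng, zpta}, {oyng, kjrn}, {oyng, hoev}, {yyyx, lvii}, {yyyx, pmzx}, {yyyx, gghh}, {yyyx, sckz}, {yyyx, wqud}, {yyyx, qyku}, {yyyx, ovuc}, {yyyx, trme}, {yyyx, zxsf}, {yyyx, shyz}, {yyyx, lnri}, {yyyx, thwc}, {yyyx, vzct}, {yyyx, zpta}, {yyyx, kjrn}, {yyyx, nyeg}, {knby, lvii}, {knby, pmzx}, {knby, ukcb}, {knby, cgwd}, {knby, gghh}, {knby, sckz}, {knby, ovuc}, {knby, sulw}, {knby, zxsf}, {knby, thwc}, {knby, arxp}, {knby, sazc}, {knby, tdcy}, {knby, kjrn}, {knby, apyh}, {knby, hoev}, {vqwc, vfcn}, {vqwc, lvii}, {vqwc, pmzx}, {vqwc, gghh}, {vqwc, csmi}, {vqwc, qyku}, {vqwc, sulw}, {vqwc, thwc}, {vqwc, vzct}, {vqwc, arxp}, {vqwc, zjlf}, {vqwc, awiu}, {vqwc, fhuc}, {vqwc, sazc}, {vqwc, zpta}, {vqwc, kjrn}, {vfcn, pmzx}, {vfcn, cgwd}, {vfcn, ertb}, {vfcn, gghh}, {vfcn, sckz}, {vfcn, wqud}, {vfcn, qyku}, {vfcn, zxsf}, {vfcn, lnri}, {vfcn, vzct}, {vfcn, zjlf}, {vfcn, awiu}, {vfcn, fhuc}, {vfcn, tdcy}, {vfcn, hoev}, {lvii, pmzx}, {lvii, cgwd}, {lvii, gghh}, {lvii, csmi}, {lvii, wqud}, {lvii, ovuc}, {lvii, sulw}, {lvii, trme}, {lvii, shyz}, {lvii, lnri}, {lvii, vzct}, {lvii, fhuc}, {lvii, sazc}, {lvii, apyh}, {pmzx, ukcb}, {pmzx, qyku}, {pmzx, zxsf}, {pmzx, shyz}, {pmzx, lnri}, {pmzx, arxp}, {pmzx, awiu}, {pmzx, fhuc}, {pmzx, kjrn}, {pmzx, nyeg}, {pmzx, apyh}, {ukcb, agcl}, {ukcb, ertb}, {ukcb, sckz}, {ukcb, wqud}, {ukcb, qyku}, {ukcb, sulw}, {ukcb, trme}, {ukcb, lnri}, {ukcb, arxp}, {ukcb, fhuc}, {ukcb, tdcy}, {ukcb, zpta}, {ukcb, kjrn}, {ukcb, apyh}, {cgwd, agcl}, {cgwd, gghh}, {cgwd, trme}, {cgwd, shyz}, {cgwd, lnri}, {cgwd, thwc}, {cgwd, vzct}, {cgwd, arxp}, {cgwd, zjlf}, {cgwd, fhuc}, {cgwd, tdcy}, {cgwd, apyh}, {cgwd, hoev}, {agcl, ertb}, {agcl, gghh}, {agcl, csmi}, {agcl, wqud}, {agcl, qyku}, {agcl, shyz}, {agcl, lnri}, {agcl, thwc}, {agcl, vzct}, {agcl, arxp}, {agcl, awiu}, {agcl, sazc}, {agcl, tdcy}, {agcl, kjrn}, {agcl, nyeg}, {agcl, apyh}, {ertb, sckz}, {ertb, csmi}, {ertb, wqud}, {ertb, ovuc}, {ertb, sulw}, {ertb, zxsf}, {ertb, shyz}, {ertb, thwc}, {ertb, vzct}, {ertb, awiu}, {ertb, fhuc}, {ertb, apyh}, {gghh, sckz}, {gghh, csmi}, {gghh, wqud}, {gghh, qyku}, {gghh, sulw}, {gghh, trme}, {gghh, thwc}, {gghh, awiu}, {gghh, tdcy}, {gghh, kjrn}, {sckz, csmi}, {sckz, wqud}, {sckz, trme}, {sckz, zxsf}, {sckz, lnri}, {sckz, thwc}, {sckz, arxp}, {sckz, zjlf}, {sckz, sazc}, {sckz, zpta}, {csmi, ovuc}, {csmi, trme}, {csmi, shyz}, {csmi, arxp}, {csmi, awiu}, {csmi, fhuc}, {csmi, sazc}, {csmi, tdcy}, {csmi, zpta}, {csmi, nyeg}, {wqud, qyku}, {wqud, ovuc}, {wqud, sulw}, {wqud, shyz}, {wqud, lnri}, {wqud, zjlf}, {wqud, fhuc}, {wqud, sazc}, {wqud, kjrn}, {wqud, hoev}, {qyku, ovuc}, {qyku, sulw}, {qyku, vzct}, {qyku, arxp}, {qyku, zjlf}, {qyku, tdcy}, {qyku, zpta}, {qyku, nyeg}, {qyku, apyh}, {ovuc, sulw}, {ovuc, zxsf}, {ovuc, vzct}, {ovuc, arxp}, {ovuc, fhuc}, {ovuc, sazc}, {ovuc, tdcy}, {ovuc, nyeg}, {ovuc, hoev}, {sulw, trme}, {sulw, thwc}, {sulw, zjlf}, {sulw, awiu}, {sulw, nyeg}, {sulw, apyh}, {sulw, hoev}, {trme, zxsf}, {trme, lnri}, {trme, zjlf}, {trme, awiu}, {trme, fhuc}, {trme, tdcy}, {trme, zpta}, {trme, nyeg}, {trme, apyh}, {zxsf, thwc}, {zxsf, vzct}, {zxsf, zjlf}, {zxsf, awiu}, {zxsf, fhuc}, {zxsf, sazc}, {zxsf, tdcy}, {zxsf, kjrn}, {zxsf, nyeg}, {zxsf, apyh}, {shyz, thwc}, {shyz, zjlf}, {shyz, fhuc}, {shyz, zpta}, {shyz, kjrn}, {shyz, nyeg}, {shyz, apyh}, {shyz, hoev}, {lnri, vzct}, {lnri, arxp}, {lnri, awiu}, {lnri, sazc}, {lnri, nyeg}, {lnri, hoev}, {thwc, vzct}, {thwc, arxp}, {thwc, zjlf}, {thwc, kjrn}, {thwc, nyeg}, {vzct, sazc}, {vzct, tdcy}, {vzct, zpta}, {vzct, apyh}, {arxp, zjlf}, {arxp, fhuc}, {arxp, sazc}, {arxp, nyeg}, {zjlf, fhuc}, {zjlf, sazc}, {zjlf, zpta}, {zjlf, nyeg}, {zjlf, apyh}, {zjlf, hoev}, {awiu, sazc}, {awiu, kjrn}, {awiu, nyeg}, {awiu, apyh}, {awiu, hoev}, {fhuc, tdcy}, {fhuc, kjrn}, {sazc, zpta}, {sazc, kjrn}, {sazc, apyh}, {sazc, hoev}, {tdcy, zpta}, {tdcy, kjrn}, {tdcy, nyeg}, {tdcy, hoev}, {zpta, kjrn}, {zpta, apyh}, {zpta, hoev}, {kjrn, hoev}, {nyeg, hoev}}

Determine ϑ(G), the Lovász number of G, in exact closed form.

N(apyh) = {skuh, knby, lvii, pmzx, ukcb, cgwd, agcl, ertb, qyku, sulw, trme, zxsf, shyz, vzct, zjlf, awiu, sazc, zpta}, |N(apyh)| = 18.
Vertex skuh has 18 neighbors: oyng, yyyx, knby, vfcn, pmzx, cgwd, ertb, gghh, sckz, csmi, qyku, ovuc, shyz, arxp, awiu, zpta, apyh, hoev.
N(pmzx) = {skuh, czdd, yyyx, knby, vqwc, vfcn, lvii, ukcb, qyku, zxsf, shyz, lnri, arxp, awiu, fhuc, kjrn, nyeg, apyh}, |N(pmzx)| = 18.
deg(oyng) = 18; N(oyng) = {skuh, yyyx, vqwc, ukcb, cgwd, ertb, ovuc, sulw, trme, lnri, thwc, vzct, arxp, awiu, fhuc, zpta, kjrn, hoev}.
Regular of degree 18 on 37 vertices: SR(37,18,8,9) — a Paley graph.
spec(A) ≈ [18.0, 2.5414, -3.5414] (distinct, 4 d.p.).
−37·(-sqrt(37)/2 - 1/2) / ((18)−(-sqrt(37)/2 - 1/2)) = sqrt(37) = ϑ(G).
ϑ(G) ≈ 6.0828.

sqrt(37)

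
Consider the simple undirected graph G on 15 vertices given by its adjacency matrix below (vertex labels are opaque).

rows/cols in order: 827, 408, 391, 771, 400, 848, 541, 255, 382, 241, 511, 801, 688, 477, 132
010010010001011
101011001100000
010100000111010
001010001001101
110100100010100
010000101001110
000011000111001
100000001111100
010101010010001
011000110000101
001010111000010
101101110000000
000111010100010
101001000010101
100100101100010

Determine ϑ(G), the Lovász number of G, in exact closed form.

N(241) = {408, 391, 541, 255, 688, 132}, |N(241)| = 6.
N(255) = {827, 382, 241, 511, 801, 688}, |N(255)| = 6.
N(801) = {827, 391, 771, 848, 541, 255}, |N(801)| = 6.
Vertex 477 has 6 neighbors: 827, 391, 848, 511, 688, 132.
Regular of degree 6 on 15 vertices: Kneser K(6,2) on C(6,2)=15 vertices.
spec(A) ≈ [6.0, 1.0, -3.0] (distinct, 6 d.p.).
−15·(-3) / ((6)−(-3)) = 5 = ϑ(G).
≈ 5.000000 (to 6 d.p.).

5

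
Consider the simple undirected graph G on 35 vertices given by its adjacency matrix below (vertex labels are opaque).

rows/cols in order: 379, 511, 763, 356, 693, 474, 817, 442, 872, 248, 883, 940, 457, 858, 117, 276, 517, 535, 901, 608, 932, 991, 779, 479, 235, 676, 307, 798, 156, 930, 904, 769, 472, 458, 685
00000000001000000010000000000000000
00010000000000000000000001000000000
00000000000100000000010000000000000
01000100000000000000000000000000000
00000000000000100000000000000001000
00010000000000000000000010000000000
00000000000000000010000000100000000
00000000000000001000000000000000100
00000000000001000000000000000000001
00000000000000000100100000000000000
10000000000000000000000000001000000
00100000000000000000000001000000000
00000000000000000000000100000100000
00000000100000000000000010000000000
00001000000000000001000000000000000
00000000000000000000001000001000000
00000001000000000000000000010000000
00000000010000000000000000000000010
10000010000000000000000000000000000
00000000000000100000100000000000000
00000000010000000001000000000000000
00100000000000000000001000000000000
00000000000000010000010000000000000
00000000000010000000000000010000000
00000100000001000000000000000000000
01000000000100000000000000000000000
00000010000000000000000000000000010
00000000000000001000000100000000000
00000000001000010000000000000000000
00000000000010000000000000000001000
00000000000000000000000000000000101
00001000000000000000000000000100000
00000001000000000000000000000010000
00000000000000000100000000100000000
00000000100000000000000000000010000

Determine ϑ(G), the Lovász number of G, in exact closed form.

Vertex 248 has 2 neighbors: 535, 932.
N(458) = {535, 307}, |N(458)| = 2.
deg(472) = 2; N(472) = {442, 904}.
N(930) = {457, 769}, |N(930)| = 2.
2-regular, N=35; connected 2-regular on 35 ⇒ C_{35}.
Distinct eigenvalues (to 4 d.p.): [2.0, 1.9679, 1.8725, 1.7169, 1.5061, 1.247, 0.9477, 0.618, 0.2685, -0.0897, -0.445, -0.7861, -1.1018, -1.3821, -1.618, -1.8019, -1.9279, -1.9919].
λ_max=2, λ_min=-2*cos(pi/35); ϑ = −35·λ_min/(λ_max−λ_min) = 35*cos(pi/35)/(cos(pi/35) + 1).
Numerically 17.46470403.
17 ≤ 35*cos(pi/35)/(cos(pi/35) + 1) ≤ 18: both strict.

35*cos(pi/35)/(cos(pi/35) + 1)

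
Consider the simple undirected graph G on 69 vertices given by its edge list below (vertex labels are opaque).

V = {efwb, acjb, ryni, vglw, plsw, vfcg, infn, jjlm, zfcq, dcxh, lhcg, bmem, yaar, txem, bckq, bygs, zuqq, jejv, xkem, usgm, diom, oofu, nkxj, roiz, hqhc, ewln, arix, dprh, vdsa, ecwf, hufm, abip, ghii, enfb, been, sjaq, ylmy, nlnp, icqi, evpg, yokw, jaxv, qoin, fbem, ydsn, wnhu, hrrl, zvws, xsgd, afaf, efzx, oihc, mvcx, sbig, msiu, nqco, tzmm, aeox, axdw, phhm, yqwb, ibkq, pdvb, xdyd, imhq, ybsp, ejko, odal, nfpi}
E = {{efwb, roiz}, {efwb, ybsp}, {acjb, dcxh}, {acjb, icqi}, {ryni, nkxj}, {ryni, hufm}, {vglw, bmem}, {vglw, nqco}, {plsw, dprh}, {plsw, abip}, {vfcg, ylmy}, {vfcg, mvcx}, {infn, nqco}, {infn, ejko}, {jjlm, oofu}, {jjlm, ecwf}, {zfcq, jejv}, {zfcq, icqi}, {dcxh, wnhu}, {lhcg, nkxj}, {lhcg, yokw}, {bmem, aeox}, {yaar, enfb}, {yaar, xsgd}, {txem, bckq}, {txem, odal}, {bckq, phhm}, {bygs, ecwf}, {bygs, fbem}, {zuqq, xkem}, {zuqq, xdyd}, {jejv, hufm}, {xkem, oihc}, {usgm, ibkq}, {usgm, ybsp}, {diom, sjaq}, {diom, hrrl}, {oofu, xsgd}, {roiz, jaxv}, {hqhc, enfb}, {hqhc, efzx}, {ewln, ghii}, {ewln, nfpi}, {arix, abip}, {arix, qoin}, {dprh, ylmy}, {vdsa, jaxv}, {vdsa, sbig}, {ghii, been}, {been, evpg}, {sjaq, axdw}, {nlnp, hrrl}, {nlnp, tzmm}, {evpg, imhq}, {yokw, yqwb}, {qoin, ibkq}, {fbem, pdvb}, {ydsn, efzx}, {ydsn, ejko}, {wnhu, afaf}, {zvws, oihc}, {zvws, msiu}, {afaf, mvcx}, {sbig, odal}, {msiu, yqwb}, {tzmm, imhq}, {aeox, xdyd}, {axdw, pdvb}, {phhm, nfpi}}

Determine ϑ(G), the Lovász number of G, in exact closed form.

N(nlnp) = {hrrl, tzmm}, |N(nlnp)| = 2.
Vertex ecwf has 2 neighbors: jjlm, bygs.
deg(yaar) = 2; N(yaar) = {enfb, xsgd}.
deg(lhcg) = 2; N(lhcg) = {nkxj, yokw}.
Every vertex has degree 2 (N=69); this is C_{69}, the 69-cycle.
A has 35 distinct eigenvalues ≈ [2.0, 1.9917, 1.9669, 1.9258, 1.8688, 1.7963, 1.7088, 1.6073, 1.4924, 1.3651, 1.2265, 1.0778, 0.9201, 0.7548, 0.5833, 0.4069, 0.2272, 0.0455, -0.1365, -0.3174, -0.4956, -0.6698, -0.8384, -1.0, -1.1534, -1.2972, -1.4302, -1.5514, -1.6598, -1.7544, -1.8344, -1.8993, -1.9484, -1.9814, -1.9979].
ϑ = −N·λ_min/(λ_max−λ_min) = −69·(-2*cos(pi/69))/(2−(-2*cos(pi/69))) = 69*cos(pi/69)/(cos(pi/69) + 1).
Numerically 34.482114.
α=34, χ(Ḡ)=35; ϑ=69*cos(pi/69)/(cos(pi/69) + 1) lies between (both strict).

69*cos(pi/69)/(cos(pi/69) + 1)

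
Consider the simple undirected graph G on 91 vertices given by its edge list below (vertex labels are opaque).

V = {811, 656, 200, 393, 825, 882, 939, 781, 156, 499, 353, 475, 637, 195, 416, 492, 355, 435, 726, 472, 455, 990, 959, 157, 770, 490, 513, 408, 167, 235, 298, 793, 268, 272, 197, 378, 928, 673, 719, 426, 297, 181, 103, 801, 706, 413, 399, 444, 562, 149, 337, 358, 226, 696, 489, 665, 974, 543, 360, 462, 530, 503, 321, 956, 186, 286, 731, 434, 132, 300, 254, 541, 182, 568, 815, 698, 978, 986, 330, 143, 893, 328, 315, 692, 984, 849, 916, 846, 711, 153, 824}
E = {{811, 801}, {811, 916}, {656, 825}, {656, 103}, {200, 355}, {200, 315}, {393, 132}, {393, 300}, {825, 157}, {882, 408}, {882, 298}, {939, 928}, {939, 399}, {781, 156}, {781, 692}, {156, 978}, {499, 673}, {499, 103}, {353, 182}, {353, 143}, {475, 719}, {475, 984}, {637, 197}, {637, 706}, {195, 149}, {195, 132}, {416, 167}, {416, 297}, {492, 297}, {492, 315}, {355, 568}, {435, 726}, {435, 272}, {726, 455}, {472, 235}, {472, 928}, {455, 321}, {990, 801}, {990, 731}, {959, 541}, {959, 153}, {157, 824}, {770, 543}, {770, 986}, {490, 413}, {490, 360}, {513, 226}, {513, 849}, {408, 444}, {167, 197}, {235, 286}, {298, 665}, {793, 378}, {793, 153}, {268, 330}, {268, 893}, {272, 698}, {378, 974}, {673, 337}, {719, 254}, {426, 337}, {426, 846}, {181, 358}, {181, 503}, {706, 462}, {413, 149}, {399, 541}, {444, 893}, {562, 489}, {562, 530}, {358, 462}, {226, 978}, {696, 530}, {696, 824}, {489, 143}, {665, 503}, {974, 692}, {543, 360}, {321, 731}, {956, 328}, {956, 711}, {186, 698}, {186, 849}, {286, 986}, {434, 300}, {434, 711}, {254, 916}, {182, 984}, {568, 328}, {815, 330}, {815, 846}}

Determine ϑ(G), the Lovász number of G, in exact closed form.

91*cos(pi/91)/(cos(pi/91) + 1)

Vertex 719 has 2 neighbors: 475, 254.
N(416) = {167, 297}, |N(416)| = 2.
deg(328) = 2; N(328) = {956, 568}.
Vertex 434 has 2 neighbors: 300, 711.
deg(v) = 2 for all v (|V|=91); this is C_{91}, the 91-cycle.
Distinct eigenvalues (to 4 d.p.): [2.0, 1.9952, 1.981, 1.9572, 1.9242, 1.882, 1.8308, 1.7709, 1.7026, 1.6261, 1.5419, 1.4504, 1.3519, 1.247, 1.1361, 1.0199, 0.8987, 0.7733, 0.6442, 0.5121, 0.3775, 0.2411, 0.1035, -0.0345, -0.1724, -0.3095, -0.445, -0.5785, -0.7092, -0.8365, -0.9599, -1.0786, -1.1923, -1.3002, -1.402, -1.497, -1.585, -1.6653, -1.7378, -1.8019, -1.8575, -1.9042, -1.9419, -1.9703, -1.9893, -1.9988].
With N=91: ϑ(G) = 91·(-(-1)*2*cos(pi/91))/(2−(-2*cos(pi/91))) = 91*cos(pi/91)/(cos(pi/91) + 1).
≈ 45.48644 (to 5 d.p.).
45 ≤ 91*cos(pi/91)/(cos(pi/91) + 1) ≤ 46: both strict.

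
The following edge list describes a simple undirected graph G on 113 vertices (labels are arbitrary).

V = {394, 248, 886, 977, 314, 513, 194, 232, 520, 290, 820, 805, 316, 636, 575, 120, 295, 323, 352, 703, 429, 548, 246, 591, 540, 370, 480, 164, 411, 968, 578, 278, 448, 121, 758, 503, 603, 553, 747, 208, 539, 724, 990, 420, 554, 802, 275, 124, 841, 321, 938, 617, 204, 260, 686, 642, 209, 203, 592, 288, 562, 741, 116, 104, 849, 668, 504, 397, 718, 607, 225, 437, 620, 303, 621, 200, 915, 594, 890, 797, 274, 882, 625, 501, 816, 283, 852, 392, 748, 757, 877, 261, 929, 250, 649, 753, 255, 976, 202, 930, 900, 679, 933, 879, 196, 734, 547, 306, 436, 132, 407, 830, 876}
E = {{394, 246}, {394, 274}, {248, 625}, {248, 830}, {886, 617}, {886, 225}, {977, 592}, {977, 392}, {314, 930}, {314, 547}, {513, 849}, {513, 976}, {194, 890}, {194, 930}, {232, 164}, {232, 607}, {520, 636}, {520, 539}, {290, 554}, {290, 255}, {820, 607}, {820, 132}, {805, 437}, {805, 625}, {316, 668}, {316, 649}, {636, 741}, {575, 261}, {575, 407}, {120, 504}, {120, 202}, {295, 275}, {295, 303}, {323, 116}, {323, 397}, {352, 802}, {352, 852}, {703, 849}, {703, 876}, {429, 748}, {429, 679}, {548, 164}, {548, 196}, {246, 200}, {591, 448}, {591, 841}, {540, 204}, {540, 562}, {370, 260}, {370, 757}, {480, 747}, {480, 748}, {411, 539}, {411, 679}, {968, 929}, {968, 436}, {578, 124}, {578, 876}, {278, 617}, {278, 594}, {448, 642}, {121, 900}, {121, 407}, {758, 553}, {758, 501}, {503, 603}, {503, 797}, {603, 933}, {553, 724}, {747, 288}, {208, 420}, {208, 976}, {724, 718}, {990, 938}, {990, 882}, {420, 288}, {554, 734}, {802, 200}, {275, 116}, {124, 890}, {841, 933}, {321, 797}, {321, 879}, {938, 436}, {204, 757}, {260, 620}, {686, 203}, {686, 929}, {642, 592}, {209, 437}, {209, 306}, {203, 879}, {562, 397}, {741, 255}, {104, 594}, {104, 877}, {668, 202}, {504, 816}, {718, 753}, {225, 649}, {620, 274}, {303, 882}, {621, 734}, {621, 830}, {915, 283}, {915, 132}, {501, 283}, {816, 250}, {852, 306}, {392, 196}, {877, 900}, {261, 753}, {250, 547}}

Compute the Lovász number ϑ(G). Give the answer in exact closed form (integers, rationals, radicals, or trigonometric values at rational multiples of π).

deg(802) = 2; N(802) = {352, 200}.
Vertex 420 has 2 neighbors: 208, 288.
N(321) = {797, 879}, |N(321)| = 2.
Vertex 204 has 2 neighbors: 540, 757.
2-regular, N=113; the odd cycle C_{113}.
The 57 distinct eigenvalues: [2.0, 1.9969, 1.9876, 1.9722, 1.9507, 1.9232, 1.8897, 1.8504, 1.8054, 1.7548, 1.6987, 1.6374, 1.5711, 1.4999, 1.424, 1.3438, 1.2594, 1.1711, 1.0792, 0.9839, 0.8856, 0.7846, 0.6811, 0.5756, 0.4682, 0.3595, 0.2496, 0.1389, 0.0278, -0.0834, -0.1943, -0.3046, -0.414, -0.5221, -0.6286, -0.7331, -0.8354, -0.9351, -1.0319, -1.1255, -1.2157, -1.3021, -1.3844, -1.4625, -1.5361, -1.6049, -1.6687, -1.7274, -1.7807, -1.8286, -1.8708, -1.9072, -1.9377, -1.9622, -1.9807, -1.993, -1.9992].
λ_max=2, λ_min=-2*cos(pi/113); ϑ = −113·λ_min/(λ_max−λ_min) = 113*cos(pi/113)/(cos(pi/113) + 1).
= 56.489081… (decimal).
Lovász sandwich 56 ≤ 113*cos(pi/113)/(cos(pi/113) + 1) ≤ 57: both strict.

113*cos(pi/113)/(cos(pi/113) + 1)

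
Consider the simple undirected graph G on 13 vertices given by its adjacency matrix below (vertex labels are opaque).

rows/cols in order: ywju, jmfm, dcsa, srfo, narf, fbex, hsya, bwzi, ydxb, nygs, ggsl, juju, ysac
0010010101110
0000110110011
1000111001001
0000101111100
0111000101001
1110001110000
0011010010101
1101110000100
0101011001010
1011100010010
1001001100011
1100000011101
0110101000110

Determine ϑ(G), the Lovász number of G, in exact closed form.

N(ydxb) = {jmfm, srfo, fbex, hsya, nygs, juju}, |N(ydxb)| = 6.
N(ggsl) = {ywju, srfo, hsya, bwzi, juju, ysac}, |N(ggsl)| = 6.
N(ywju) = {dcsa, fbex, bwzi, nygs, ggsl, juju}, |N(ywju)| = 6.
N(hsya) = {dcsa, srfo, fbex, ydxb, ggsl, ysac}, |N(hsya)| = 6.
deg(v) = 6 for all v (|V|=13); SR(13,6,2,3) — a Paley graph.
The 3 distinct eigenvalues: [6.0, 1.3028, -2.3028].
ϑ = −N·λ_min/(λ_max−λ_min) = −13·(-sqrt(13)/2 - 1/2)/(6−(-sqrt(13)/2 - 1/2)) = sqrt(13).
Numerically 3.605551275.

sqrt(13)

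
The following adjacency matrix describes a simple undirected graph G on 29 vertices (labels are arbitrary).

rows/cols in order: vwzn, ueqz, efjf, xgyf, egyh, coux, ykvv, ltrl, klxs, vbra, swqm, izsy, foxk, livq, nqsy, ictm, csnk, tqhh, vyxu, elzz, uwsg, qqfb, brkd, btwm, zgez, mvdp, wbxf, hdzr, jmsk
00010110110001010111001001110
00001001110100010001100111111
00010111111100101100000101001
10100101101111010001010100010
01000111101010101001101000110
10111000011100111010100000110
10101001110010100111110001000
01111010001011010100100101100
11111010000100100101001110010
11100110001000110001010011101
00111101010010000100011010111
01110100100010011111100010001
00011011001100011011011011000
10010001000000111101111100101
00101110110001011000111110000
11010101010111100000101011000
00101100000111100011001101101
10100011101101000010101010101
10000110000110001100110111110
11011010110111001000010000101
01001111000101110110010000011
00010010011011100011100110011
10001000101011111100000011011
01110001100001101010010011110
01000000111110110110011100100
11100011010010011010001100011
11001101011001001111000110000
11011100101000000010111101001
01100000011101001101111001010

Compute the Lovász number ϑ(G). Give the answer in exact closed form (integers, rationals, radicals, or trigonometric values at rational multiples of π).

deg(vyxu) = 14; N(vyxu) = {vwzn, coux, ykvv, izsy, foxk, csnk, tqhh, uwsg, qqfb, btwm, zgez, mvdp, wbxf, hdzr}.
N(swqm) = {efjf, xgyf, egyh, coux, ltrl, vbra, foxk, tqhh, qqfb, brkd, zgez, wbxf, hdzr, jmsk}, |N(swqm)| = 14.
Vertex tqhh has 14 neighbors: vwzn, efjf, ykvv, ltrl, klxs, swqm, izsy, livq, vyxu, uwsg, brkd, zgez, wbxf, jmsk.
N(klxs) = {vwzn, ueqz, efjf, xgyf, egyh, ykvv, izsy, nqsy, tqhh, elzz, brkd, btwm, zgez, hdzr}, |N(klxs)| = 14.
14-regular, N=29; Paley(29): SR with (k,λ,μ)=(14,6,7).
Distinct eigenvalues (to 3 d.p.): [14.0, 2.193, -3.193].
λ_max=14, λ_min=-sqrt(29)/2 - 1/2; ϑ = −29·λ_min/(λ_max−λ_min) = sqrt(29).
= 5.38516481… (decimal).

sqrt(29)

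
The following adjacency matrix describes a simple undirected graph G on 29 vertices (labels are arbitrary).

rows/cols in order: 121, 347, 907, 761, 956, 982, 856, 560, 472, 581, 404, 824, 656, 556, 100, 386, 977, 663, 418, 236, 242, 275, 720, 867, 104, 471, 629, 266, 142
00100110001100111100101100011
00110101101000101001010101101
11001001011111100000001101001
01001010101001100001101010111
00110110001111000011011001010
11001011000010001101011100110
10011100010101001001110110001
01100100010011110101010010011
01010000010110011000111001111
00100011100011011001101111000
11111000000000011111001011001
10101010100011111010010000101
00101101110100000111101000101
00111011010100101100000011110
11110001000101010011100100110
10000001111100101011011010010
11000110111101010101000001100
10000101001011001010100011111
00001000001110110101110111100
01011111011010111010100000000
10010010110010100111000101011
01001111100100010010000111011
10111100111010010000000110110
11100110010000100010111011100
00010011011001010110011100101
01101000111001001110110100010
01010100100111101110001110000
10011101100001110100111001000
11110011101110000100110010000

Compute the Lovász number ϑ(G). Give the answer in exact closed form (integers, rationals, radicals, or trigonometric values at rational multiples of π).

N(418) = {956, 404, 824, 656, 100, 386, 663, 236, 242, 275, 867, 104, 471, 629}, |N(418)| = 14.
Vertex 100 has 14 neighbors: 121, 347, 907, 761, 560, 824, 556, 386, 418, 236, 242, 867, 629, 266.
deg(720) = 14; N(720) = {121, 907, 761, 956, 982, 472, 581, 404, 656, 386, 867, 104, 629, 266}.
Vertex 560 has 14 neighbors: 347, 907, 982, 581, 656, 556, 100, 386, 663, 236, 275, 104, 266, 142.
deg(v) = 14 for all v (|V|=29); strongly regular (29,14,6,7).
The 3 distinct eigenvalues: [14.0, 2.192582, -3.192582].
λ_max=14, λ_min=-sqrt(29)/2 - 1/2; ϑ = −29·λ_min/(λ_max−λ_min) = sqrt(29).
= 5.3851648… (decimal).

sqrt(29)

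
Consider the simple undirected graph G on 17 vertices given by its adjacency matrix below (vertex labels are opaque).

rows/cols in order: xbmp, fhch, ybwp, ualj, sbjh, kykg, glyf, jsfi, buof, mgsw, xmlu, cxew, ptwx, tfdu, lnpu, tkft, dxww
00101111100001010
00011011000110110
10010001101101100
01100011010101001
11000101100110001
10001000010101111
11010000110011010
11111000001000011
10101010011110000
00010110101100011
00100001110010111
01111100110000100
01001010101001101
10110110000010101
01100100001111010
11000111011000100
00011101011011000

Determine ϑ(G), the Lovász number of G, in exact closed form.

sqrt(17)

N(dxww) = {ualj, sbjh, kykg, jsfi, mgsw, xmlu, ptwx, tfdu}, |N(dxww)| = 8.
deg(xbmp) = 8; N(xbmp) = {ybwp, sbjh, kykg, glyf, jsfi, buof, tfdu, tkft}.
deg(lnpu) = 8; N(lnpu) = {fhch, ybwp, kykg, xmlu, cxew, ptwx, tfdu, tkft}.
deg(buof) = 8; N(buof) = {xbmp, ybwp, sbjh, glyf, mgsw, xmlu, cxew, ptwx}.
8-regular, N=17; strongly regular (17,8,3,4).
A has 3 distinct eigenvalues ≈ [8.0, 1.56155, -2.56155].
Lovász: ϑ = −17(-sqrt(17)/2 - 1/2)/(8+-(-sqrt(17)/2 - 1/2)) = sqrt(17).
= 4.1231056… (decimal).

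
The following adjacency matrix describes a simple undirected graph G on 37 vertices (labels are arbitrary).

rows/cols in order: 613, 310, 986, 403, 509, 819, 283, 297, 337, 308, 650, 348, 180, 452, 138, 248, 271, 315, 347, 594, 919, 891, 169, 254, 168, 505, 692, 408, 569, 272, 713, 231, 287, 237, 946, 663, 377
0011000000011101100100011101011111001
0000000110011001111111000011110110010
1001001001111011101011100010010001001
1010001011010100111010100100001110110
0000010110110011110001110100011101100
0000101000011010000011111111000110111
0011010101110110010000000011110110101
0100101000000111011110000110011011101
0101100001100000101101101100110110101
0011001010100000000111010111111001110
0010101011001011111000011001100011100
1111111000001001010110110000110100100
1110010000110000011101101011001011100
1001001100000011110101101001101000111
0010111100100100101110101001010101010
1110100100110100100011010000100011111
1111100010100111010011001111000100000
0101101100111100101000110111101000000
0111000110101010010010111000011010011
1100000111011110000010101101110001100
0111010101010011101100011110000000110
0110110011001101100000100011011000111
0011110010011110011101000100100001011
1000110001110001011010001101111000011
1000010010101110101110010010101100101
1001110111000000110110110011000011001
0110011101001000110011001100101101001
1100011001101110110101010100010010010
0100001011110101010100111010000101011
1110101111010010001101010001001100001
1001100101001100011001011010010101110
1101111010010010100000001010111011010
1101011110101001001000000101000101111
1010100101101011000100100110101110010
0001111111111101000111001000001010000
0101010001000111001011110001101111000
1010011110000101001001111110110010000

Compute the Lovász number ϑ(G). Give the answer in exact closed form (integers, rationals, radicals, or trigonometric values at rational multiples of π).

sqrt(37)

deg(169) = 18; N(169) = {986, 403, 509, 819, 337, 348, 180, 452, 138, 315, 347, 594, 891, 505, 569, 237, 663, 377}.
Vertex 613 has 18 neighbors: 986, 403, 348, 180, 452, 248, 271, 594, 254, 168, 505, 408, 272, 713, 231, 287, 237, 377.
N(452) = {613, 403, 283, 297, 138, 248, 271, 315, 594, 891, 169, 168, 408, 569, 713, 946, 663, 377}, |N(452)| = 18.
Vertex 283 has 18 neighbors: 986, 403, 819, 297, 308, 650, 348, 452, 138, 315, 692, 408, 569, 272, 231, 287, 946, 377.
37-vertex 18-regular graph: strongly regular (37,18,8,9).
A has 3 distinct eigenvalues ≈ [18.0, 2.541, -3.541].
Lovász (edge-transitive): ϑ = −37·(-sqrt(37)/2 - 1/2)/((18)−(-sqrt(37)/2 - 1/2)) = sqrt(37).
≈ 6.082763 (to 6 d.p.).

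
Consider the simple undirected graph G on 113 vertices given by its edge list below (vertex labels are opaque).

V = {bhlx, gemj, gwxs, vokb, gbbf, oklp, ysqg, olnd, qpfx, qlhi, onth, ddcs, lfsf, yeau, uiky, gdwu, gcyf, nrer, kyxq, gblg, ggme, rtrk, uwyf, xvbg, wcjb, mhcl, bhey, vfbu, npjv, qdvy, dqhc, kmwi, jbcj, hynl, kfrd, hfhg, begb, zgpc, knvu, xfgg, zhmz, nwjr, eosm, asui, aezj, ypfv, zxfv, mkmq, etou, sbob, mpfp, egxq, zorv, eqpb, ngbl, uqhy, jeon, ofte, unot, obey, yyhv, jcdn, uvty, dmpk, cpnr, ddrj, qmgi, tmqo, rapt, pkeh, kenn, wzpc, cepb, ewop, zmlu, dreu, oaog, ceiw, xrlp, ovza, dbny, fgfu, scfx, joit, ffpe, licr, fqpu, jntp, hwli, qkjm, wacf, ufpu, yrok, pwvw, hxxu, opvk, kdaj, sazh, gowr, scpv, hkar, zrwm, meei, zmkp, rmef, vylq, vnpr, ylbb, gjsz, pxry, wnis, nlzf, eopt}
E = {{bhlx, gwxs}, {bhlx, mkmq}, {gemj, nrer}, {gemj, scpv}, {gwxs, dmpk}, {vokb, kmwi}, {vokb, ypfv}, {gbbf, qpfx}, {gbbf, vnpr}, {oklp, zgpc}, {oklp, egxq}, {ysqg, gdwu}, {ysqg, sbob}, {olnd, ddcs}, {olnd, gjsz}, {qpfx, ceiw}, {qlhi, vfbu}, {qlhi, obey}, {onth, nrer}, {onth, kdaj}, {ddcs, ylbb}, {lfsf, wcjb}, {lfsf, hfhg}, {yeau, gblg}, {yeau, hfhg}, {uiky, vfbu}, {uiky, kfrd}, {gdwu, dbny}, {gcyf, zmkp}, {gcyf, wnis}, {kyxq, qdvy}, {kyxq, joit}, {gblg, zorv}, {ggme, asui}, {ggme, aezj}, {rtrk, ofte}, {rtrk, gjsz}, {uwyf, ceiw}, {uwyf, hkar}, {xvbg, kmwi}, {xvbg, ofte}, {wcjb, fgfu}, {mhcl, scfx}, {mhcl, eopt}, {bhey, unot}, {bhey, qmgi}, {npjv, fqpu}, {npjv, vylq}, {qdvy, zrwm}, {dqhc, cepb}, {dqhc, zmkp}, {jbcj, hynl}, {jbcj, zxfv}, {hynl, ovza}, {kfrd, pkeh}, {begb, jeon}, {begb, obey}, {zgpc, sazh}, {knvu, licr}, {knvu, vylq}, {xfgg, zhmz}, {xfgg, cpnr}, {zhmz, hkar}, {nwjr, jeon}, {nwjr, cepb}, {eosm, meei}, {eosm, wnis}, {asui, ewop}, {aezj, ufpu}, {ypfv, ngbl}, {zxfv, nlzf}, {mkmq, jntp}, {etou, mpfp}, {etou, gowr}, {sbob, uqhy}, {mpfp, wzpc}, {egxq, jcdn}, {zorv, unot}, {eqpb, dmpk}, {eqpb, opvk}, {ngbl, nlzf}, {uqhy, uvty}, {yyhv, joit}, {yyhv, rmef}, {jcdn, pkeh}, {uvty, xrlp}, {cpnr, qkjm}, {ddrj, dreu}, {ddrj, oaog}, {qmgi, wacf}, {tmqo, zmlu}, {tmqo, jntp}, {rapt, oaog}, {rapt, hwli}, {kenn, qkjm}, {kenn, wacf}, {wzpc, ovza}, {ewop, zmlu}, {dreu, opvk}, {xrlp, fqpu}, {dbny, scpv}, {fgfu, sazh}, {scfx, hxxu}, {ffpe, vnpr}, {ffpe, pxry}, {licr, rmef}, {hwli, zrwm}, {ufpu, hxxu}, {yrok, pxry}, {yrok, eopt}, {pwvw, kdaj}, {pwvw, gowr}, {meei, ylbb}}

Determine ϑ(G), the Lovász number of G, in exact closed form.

113*cos(pi/113)/(cos(pi/113) + 1)

Vertex hkar has 2 neighbors: uwyf, zhmz.
N(ewop) = {asui, zmlu}, |N(ewop)| = 2.
N(ofte) = {rtrk, xvbg}, |N(ofte)| = 2.
N(begb) = {jeon, obey}, |N(begb)| = 2.
113-vertex 2-regular graph: this is C_{113}, the 113-cycle.
A has 57 distinct eigenvalues ≈ [2.0, 1.996909, 1.987646, 1.972239, 1.950736, 1.923203, 1.889726, 1.850408, 1.80537, 1.754752, 1.69871, 1.637418, 1.571064, 1.499854, 1.424009, 1.343762, 1.259361, 1.171068, 1.079155, 0.983906, 0.885616, 0.784589, 0.681137, 0.575579, 0.468242, 0.359458, 0.249563, 0.138897, 0.027801, -0.083381, -0.194305, -0.304628, -0.41401, -0.522112, -0.628601, -0.733146, -0.835425, -0.935122, -1.031929, -1.125546, -1.215684, -1.302064, -1.38442, -1.462497, -1.536053, -1.604861, -1.668709, -1.727399, -1.780749, -1.828596, -1.87079, -1.907202, -1.937718, -1.962246, -1.980708, -1.993048, -1.999227].
With N=113: ϑ(G) = 113·(-(-1)*2*cos(pi/113))/(2−(-2*cos(pi/113))) = 113*cos(pi/113)/(cos(pi/113) + 1).
= 56.48908089… (decimal).
Sandwich: α(G)=56 ≤ ϑ(G)=113*cos(pi/113)/(cos(pi/113) + 1) ≤ χ(Ḡ)=57 (both strict).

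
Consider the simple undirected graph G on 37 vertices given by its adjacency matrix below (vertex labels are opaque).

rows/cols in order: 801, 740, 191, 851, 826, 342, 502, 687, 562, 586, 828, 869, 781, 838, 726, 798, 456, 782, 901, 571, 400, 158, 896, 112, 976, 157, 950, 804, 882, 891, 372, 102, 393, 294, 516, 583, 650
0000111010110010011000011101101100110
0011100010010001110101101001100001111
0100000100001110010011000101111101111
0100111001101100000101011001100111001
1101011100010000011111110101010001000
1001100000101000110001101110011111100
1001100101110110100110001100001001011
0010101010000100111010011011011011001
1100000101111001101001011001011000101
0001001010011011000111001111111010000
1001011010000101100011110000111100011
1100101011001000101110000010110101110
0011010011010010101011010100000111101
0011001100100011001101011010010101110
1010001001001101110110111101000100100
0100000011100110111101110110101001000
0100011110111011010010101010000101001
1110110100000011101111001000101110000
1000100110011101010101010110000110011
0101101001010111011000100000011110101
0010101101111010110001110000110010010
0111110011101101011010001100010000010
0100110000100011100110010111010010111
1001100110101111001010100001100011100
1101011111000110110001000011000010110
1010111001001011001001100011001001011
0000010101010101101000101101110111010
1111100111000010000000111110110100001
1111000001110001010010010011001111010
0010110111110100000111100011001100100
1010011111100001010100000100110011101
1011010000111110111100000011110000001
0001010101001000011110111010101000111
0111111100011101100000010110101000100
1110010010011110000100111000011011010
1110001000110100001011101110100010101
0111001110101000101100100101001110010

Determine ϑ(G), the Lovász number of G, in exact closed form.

sqrt(37)

deg(516) = 18; N(516) = {801, 740, 191, 342, 562, 869, 781, 838, 726, 571, 896, 112, 976, 891, 372, 393, 294, 583}.
N(891) = {191, 826, 342, 687, 562, 586, 828, 869, 838, 571, 400, 158, 896, 950, 804, 372, 102, 516}, |N(891)| = 18.
N(586) = {851, 502, 562, 869, 781, 726, 798, 571, 400, 158, 976, 157, 950, 804, 882, 891, 372, 393}, |N(586)| = 18.
Vertex 838 has 18 neighbors: 191, 851, 502, 687, 828, 726, 798, 901, 571, 158, 112, 976, 950, 891, 102, 294, 516, 583.
G on 37 vertices is 18-regular; SR(37,18,8,9) — a Paley graph.
spec(A) ≈ [18.0, 2.54138, -3.54138] (distinct, 5 d.p.).
−37·(-sqrt(37)/2 - 1/2) / ((18)−(-sqrt(37)/2 - 1/2)) = sqrt(37) = ϑ(G).
≈ 6.082763 (to 6 d.p.).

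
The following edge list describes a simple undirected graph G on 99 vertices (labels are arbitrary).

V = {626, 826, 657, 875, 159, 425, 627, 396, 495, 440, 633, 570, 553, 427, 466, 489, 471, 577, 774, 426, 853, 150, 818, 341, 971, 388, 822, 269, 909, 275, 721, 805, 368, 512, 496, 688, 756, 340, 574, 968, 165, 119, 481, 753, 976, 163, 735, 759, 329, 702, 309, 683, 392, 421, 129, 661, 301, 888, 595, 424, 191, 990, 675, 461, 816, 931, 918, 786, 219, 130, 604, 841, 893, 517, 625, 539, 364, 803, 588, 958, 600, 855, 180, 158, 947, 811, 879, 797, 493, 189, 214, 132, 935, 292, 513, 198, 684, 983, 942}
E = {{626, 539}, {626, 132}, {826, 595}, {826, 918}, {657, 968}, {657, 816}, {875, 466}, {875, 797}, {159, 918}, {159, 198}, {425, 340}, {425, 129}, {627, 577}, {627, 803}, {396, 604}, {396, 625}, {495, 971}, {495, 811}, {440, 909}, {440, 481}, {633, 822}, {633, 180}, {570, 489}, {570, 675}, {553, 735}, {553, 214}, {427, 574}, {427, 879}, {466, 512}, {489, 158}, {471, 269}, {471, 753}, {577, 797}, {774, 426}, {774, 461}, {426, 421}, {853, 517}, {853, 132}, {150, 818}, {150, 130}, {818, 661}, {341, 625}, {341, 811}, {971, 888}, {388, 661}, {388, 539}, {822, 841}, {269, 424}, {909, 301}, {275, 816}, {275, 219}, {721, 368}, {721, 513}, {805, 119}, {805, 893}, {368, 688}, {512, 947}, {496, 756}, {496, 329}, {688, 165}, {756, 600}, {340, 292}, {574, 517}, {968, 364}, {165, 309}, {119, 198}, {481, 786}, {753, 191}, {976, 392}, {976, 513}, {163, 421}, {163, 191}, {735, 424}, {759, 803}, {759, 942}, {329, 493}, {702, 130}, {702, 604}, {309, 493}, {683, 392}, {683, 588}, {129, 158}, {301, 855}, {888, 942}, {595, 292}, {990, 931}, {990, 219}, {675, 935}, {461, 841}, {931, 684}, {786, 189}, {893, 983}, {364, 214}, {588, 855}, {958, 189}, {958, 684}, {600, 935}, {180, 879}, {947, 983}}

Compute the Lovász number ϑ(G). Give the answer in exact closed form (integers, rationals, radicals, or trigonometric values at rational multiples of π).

Vertex 627 has 2 neighbors: 577, 803.
Vertex 657 has 2 neighbors: 968, 816.
Vertex 165 has 2 neighbors: 688, 309.
deg(481) = 2; N(481) = {440, 786}.
deg(v) = 2 for all v (|V|=99); the odd cycle C_{99}.
The 50 distinct eigenvalues: [2.0, 1.99597, 1.98391, 1.96386, 1.9359, 1.90014, 1.85674, 1.80585, 1.7477, 1.68251, 1.61054, 1.53209, 1.44747, 1.35702, 1.26111, 1.16011, 1.05445, 0.94454, 0.83083, 0.71377, 0.59384, 0.47152, 0.3473, 0.22168, 0.09516, -0.03173, -0.1585, -0.28463, -0.40961, -0.53295, -0.65414, -0.77269, -0.88813, -1.0, -1.10784, -1.21122, -1.30972, -1.40295, -1.49053, -1.57211, -1.64735, -1.71597, -1.77767, -1.83222, -1.87939, -1.91899, -1.95086, -1.97488, -1.99094, -1.99899].
Lovász: ϑ = −99(-2*cos(pi/99))/(2+-(-1)*2*cos(pi/99)) = 99*cos(pi/99)/(cos(pi/99) + 1).
ϑ(G) ≈ 49.487536.
Lovász sandwich 49 ≤ 99*cos(pi/99)/(cos(pi/99) + 1) ≤ 50: both strict.

99*cos(pi/99)/(cos(pi/99) + 1)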